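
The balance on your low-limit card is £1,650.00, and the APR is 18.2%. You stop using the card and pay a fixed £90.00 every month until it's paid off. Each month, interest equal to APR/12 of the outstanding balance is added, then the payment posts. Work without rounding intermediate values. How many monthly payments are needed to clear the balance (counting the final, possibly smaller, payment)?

22 payments

Monthly rate r = 18.2%/12 = 1.51667% = 0.0151667.
Recurrence: B ← B·(1+r) − £90.00.
Month 1: interest £25.02; balance after payment £1,585.03.
Month 2: interest £24.04; balance after payment £1,519.06.
Closed form: n = −ln(1 − rB₀/P)/ln(1+r) = −ln(0.72194)/ln(1.01517) ≈ 21.644, so the balance reaches zero during payment 22.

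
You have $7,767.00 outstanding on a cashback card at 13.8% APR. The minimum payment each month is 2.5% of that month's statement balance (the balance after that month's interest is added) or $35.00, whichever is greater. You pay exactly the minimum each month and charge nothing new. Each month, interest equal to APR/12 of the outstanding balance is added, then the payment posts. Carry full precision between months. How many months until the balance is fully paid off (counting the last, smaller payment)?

178 months

Monthly rate r = 13.8%/12 = 1.15% = 0.0115.
While 2.5% of the post-interest balance exceeds $35.00, each month B ← (B·(1+r))·(1 − 0.025), i.e. B shrinks by the factor (1+r)·0.975 = 0.98621.
This holds for months 1–125. Entering month 126 the balance is $1,369.51; 2.5% of the post-interest balance is now below $35.00, so the flat $35.00 minimum applies from here.
From month 126 a fixed $35.00 at rate r clears $1,369.51 in 53 more payments. Total: 125 + 53 = 178 months.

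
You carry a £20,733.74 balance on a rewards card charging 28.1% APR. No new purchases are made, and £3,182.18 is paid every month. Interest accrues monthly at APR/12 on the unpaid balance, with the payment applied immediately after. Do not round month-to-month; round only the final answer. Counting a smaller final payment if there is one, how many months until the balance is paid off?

Monthly rate r = 28.1%/12 = 2.34167% = 0.0234167.
Recurrence: B ← B·(1+r) − £3,182.18.
Month 1: interest £485.52; balance after payment £18,037.08.
Month 2: interest £422.37; balance after payment £15,277.26.
Closed form: n = −ln(1 − rB₀/P)/ln(1+r) = −ln(0.84743)/ln(1.02342) ≈ 7.152, so the balance reaches zero during payment 8.

8 payments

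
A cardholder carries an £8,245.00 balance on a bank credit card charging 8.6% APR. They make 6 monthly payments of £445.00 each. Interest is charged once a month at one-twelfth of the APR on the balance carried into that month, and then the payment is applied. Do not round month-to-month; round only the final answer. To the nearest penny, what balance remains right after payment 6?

£5,887.65

Monthly rate r = 8.6%/12 = 0.716667% = 0.00716667.
Each month: B ← B·(1+r) − £445.00.
Month 1: interest £59.09; balance after payment £7,859.09.
Month 2: interest £56.32; balance after payment £7,470.41.
Month 3: interest £53.54; balance after payment £7,078.95.
Month 4: interest £50.73; balance after payment £6,684.68.
Month 5: interest £47.91; balance after payment £6,287.59.
Month 6: interest £45.06; balance after payment £5,887.65.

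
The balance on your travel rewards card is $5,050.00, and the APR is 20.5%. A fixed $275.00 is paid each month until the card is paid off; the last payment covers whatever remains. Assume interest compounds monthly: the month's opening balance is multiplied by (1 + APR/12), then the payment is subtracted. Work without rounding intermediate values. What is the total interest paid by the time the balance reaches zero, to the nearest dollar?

$1,062

Monthly rate r = 20.5%/12 = 1.70833% = 0.0170833.
Payoff takes n = ⌈−ln(1 − rB₀/P)/ln(1+r)⌉ = ⌈22.224⌉ = 23 payments; the last is $62.08.
Total paid = 22·$275.00 + $62.08 = $6,112.08.
Total interest = total paid − principal = $6,112.08 − $5,050.00 = $1,062.08.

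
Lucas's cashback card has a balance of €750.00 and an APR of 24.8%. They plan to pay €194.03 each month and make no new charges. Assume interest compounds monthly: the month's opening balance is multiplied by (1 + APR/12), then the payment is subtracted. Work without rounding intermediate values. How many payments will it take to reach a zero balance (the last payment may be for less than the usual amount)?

Monthly rate r = 24.8%/12 = 2.06667% = 0.0206667.
Recurrence: B ← B·(1+r) − €194.03.
Month 1: interest €15.50; balance after payment €571.47.
Month 2: interest €11.81; balance after payment €389.25.
Month 3: interest €8.04; balance after payment €203.26.
Month 4: interest €4.20; balance after payment €13.44.
Month 5: interest €0.28; balance after payment €0.00.

5 payments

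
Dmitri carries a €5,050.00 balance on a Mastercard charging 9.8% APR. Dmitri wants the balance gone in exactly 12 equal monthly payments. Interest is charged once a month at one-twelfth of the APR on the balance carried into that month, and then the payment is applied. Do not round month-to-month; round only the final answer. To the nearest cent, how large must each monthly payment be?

€443.51

Monthly rate r = 9.8%/12 = 0.816667% = 0.00816667.
Level-payment amortization: P = B₀·r / (1 − (1+r)^(−n)) = 5050.00·0.00816667 / (1 − 1.00817^(−12)).
Denominator 1 − (1+r)^(−12) = 0.092990177.
P = 41.2417 / 0.092990177 ≈ 443.51.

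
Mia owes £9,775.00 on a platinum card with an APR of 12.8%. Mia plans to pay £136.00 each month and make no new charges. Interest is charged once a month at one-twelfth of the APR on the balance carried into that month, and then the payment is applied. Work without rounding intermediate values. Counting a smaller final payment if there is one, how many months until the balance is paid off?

Monthly rate r = 12.8%/12 = 1.06667% = 0.0106667.
Recurrence: B ← B·(1+r) − £136.00.
Month 1: interest £104.27; balance after payment £9,743.27.
Month 2: interest £103.93; balance after payment £9,711.19.
Closed form: n = −ln(1 − rB₀/P)/ln(1+r) = −ln(0.23333)/ln(1.01067) ≈ 137.160, so the balance reaches zero during payment 138.

138 months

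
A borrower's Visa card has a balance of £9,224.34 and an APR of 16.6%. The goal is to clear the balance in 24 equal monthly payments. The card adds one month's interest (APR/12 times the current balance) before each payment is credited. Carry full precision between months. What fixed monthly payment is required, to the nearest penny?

Monthly rate r = 16.6%/12 = 1.38333% = 0.0138333.
Level-payment amortization: P = B₀·r / (1 − (1+r)^(−n)) = 9224.34·0.0138333 / (1 − 1.01383^(−24)).
Denominator 1 − (1+r)^(−24) = 0.280878267.
P = 127.603 / 0.280878267 ≈ 454.30.

£454.30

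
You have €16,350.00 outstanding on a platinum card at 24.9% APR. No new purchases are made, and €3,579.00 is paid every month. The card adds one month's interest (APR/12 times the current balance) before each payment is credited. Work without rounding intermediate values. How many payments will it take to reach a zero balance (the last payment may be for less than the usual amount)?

5 months

Monthly rate r = 24.9%/12 = 2.075% = 0.02075.
Recurrence: B ← B·(1+r) − €3,579.00.
Month 1: interest €339.26; balance after payment €13,110.26.
Month 2: interest €272.04; balance after payment €9,803.30.
Month 3: interest €203.42; balance after payment €6,427.72.
Month 4: interest €133.38; balance after payment €2,982.09.
Month 5: interest €61.88; balance after payment €0.00.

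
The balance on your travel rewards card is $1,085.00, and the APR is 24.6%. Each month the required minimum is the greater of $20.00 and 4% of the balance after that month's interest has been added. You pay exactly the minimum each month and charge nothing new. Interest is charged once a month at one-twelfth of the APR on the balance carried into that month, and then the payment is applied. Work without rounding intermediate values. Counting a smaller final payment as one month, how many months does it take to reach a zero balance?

74 months

Monthly rate r = 24.6%/12 = 2.05% = 0.0205.
While 4% of the post-interest balance exceeds $20.00, each month B ← (B·(1+r))·(1 − 0.04), i.e. B shrinks by the factor (1+r)·0.96 = 0.97968.
This holds for months 1–39. Entering month 40 the balance is $487.21; 4% of the post-interest balance is now below $20.00, so the flat $20.00 minimum applies from here.
From month 40 a fixed $20.00 at rate r clears $487.21 in 35 more payments. Total: 39 + 35 = 74 months.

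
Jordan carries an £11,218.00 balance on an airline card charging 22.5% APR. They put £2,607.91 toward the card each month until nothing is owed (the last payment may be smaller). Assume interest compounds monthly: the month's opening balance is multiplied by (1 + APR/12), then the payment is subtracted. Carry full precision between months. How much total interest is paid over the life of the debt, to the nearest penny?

£593.63

Monthly rate r = 22.5%/12 = 1.875% = 0.01875.
Payoff takes n = ⌈−ln(1 − rB₀/P)/ln(1+r)⌉ = ⌈4.527⌉ = 5 payments; the last is £1,379.99.
Total paid = 4·£2,607.91 + £1,379.99 = £11,811.63.
Total interest = total paid − principal = £11,811.63 − £11,218.00 = £593.63.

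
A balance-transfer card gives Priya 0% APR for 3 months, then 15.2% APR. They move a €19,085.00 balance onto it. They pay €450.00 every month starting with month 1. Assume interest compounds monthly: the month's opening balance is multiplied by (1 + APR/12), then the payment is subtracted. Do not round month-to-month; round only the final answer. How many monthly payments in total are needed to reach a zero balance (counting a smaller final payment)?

58 months

Promo months 1–3 at r₀ = 0%/12 = 0; months 4+ at r₁ = 15.2%/12 = 0.0126667.
After month 3 (no interest yet): B = €19,085.00 − 3·€450.00 = €17,735.00.
Then at r₁ with €450.00/mo: n₂ = −ln(1 − r₁·B/P)/ln(1+r₁) ≈ 54.94 → 55 more payments.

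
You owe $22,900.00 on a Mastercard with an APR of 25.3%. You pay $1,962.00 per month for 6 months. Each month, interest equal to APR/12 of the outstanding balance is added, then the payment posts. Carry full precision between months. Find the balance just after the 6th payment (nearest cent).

$13,543.70

Monthly rate r = 25.3%/12 = 2.10833% = 0.0210833.
Each month: B ← B·(1+r) − $1,962.00.
Month 1: interest $482.81; balance after payment $21,420.81.
Month 2: interest $451.62; balance after payment $19,910.43.
Month 3: interest $419.78; balance after payment $18,368.21.
Month 4: interest $387.26; balance after payment $16,793.47.
Month 5: interest $354.06; balance after payment $15,185.53.
Month 6: interest $320.16; balance after payment $13,543.70.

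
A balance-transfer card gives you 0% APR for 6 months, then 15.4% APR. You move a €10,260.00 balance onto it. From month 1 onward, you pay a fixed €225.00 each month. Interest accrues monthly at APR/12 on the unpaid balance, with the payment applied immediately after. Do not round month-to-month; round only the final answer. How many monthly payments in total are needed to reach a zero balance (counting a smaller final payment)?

Promo months 1–6 at r₀ = 0%/12 = 0; months 7+ at r₁ = 15.4%/12 = 0.0128333.
After month 6 (no interest yet): B = €10,260.00 − 6·€225.00 = €8,910.00.
Then at r₁ with €225.00/mo: n₂ = −ln(1 − r₁·B/P)/ln(1+r₁) ≈ 55.65 → 56 more payments.

62 months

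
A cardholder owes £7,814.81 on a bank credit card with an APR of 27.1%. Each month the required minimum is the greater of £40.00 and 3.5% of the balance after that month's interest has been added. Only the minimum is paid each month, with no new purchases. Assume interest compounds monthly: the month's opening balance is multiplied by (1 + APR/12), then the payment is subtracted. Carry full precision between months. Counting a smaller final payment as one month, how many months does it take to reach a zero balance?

191 months

Monthly rate r = 27.1%/12 = 2.25833% = 0.0225833.
While 3.5% of the post-interest balance exceeds £40.00, each month B ← (B·(1+r))·(1 − 0.035), i.e. B shrinks by the factor (1+r)·0.965 = 0.98679.
This holds for months 1–147. Entering month 148 the balance is £1,106.99; 3.5% of the post-interest balance is now below £40.00, so the flat £40.00 minimum applies from here.
From month 148 a fixed £40.00 at rate r clears £1,106.99 in 44 more payments. Total: 147 + 44 = 191 months.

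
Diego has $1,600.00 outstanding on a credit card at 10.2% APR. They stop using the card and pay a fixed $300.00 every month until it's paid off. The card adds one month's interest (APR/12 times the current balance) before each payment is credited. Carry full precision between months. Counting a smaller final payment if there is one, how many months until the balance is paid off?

6 payments

Monthly rate r = 10.2%/12 = 0.85% = 0.0085.
Recurrence: B ← B·(1+r) − $300.00.
Month 1: interest $13.60; balance after payment $1,313.60.
Month 2: interest $11.17; balance after payment $1,024.77.
Month 3: interest $8.71; balance after payment $733.48.
Month 4: interest $6.23; balance after payment $439.71.
Month 5: interest $3.74; balance after payment $143.45.
Month 6: interest $1.22; balance after payment $0.00.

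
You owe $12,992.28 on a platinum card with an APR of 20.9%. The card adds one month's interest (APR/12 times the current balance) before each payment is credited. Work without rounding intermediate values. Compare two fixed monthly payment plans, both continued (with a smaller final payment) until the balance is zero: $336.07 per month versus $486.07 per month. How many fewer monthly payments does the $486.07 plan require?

28 fewer payments

Monthly rate r = 20.9%/12 = 1.74167% = 0.0174167.
At $336.07/mo: n = ⌈−ln(1 − rB₀/P)/ln(1+r)⌉ = 65 payments (last $267.11); total interest = total paid − $12,992.28 = $8,783.31.
At $486.07/mo: 37 payments (last $138.37); total interest $4,644.61.
Payments saved = 65 − 37 = 28.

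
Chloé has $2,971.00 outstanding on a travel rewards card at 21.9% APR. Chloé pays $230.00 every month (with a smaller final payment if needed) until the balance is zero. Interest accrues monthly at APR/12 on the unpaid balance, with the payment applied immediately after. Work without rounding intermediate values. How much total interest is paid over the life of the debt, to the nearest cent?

$448.32

Monthly rate r = 21.9%/12 = 1.825% = 0.01825.
Payoff takes n = ⌈−ln(1 − rB₀/P)/ln(1+r)⌉ = ⌈14.866⌉ = 15 payments; the last is $199.32.
Total paid = 14·$230.00 + $199.32 = $3,419.32.
Total interest = total paid − principal = $3,419.32 − $2,971.00 = $448.32.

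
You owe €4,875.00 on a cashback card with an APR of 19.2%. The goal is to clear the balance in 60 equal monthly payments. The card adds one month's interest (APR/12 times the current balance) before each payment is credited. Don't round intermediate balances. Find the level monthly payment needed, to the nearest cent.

€127.00

Monthly rate r = 19.2%/12 = 1.6% = 0.016.
Level-payment amortization: P = B₀·r / (1 − (1+r)^(−n)) = 4875.00·0.016 / (1 − 1.016^(−60)).
Denominator 1 − (1+r)^(−60) = 0.614186408.
P = 78 / 0.614186408 ≈ 127.00.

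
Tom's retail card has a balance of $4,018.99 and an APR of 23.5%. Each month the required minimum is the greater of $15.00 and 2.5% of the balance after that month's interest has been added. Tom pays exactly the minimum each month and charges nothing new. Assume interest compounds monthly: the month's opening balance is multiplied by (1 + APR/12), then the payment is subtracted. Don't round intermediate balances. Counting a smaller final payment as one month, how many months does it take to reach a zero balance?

400 months

Monthly rate r = 23.5%/12 = 1.95833% = 0.0195833.
While 2.5% of the post-interest balance exceeds $15.00, each month B ← (B·(1+r))·(1 − 0.025), i.e. B shrinks by the factor (1+r)·0.975 = 0.99409.
This holds for months 1–325. Entering month 326 the balance is $586.14; 2.5% of the post-interest balance is now below $15.00, so the flat $15.00 minimum applies from here.
From month 326 a fixed $15.00 at rate r clears $586.14 in 75 more payments. Total: 325 + 75 = 400 months.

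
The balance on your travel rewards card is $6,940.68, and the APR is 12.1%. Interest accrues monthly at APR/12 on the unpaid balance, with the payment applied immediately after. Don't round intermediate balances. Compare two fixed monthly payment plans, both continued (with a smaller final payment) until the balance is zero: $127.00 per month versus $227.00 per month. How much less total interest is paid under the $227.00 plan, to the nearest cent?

$1,797.65

Monthly rate r = 12.1%/12 = 1.00833% = 0.0100833.
At $127.00/mo: n = ⌈−ln(1 − rB₀/P)/ln(1+r)⌉ = 80 payments (last $104.93); total interest = total paid − $6,940.68 = $3,197.25.
At $227.00/mo: 37 payments (last $168.28); total interest $1,399.60.
Interest saved = $3,197.25 − $1,399.60 = $1,797.65.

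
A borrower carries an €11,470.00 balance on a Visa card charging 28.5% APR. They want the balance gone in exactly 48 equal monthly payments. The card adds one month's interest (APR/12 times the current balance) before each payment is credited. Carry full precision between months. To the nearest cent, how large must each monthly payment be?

€403.04

Monthly rate r = 28.5%/12 = 2.375% = 0.02375.
Level-payment amortization: P = B₀·r / (1 − (1+r)^(−n)) = 11470.00·0.02375 / (1 − 1.02375^(−48)).
Denominator 1 − (1+r)^(−48) = 0.675890254.
P = 272.413 / 0.675890254 ≈ 403.04.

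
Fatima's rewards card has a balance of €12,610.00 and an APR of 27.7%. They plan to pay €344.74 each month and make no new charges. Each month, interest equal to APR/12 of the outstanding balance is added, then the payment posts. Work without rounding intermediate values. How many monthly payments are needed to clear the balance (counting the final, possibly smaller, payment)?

Monthly rate r = 27.7%/12 = 2.30833% = 0.0230833.
Recurrence: B ← B·(1+r) − €344.74.
Month 1: interest €291.08; balance after payment €12,556.34.
Month 2: interest €289.84; balance after payment €12,501.44.
Closed form: n = −ln(1 − rB₀/P)/ln(1+r) = −ln(0.15565)/ln(1.02308) ≈ 81.510, so the balance reaches zero during payment 82.

82 payments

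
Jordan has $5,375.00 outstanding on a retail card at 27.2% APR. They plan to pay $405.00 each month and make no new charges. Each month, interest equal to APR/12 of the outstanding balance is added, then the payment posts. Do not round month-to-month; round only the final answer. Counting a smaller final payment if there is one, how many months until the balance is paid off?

Monthly rate r = 27.2%/12 = 2.26667% = 0.0226667.
Recurrence: B ← B·(1+r) − $405.00.
Month 1: interest $121.83; balance after payment $5,091.83.
Month 2: interest $115.41; balance after payment $4,802.25.
Closed form: n = −ln(1 − rB₀/P)/ln(1+r) = −ln(0.69918)/ln(1.02267) ≈ 15.966, so the balance reaches zero during payment 16.

16 payments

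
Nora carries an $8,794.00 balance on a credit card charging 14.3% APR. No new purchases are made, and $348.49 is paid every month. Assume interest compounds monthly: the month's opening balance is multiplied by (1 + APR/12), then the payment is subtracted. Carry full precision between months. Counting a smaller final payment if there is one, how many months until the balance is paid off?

Monthly rate r = 14.3%/12 = 1.19167% = 0.0119167.
Recurrence: B ← B·(1+r) − $348.49.
Month 1: interest $104.80; balance after payment $8,550.31.
Month 2: interest $101.89; balance after payment $8,303.71.
Closed form: n = −ln(1 − rB₀/P)/ln(1+r) = −ln(0.69929)/ln(1.01192) ≈ 30.195, so the balance reaches zero during payment 31.

31 months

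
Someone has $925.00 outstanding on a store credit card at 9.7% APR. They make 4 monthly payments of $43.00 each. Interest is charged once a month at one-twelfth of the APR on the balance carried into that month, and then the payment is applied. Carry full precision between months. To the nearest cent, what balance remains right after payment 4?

Monthly rate r = 9.7%/12 = 0.808333% = 0.00808333.
Each month: B ← B·(1+r) − $43.00.
Month 1: interest $7.48; balance after payment $889.48.
Month 2: interest $7.19; balance after payment $853.67.
Month 3: interest $6.90; balance after payment $817.57.
Month 4: interest $6.61; balance after payment $781.18.

$781.18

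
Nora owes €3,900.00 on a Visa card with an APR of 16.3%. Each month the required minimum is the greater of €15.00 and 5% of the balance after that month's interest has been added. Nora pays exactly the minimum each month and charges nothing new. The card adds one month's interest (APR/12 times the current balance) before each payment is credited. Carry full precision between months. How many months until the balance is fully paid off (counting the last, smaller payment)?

Monthly rate r = 16.3%/12 = 1.35833% = 0.0135833.
While 5% of the post-interest balance exceeds €15.00, each month B ← (B·(1+r))·(1 − 0.05), i.e. B shrinks by the factor (1+r)·0.95 = 0.9629.
This holds for months 1–69. Entering month 70 the balance is €287.27; 5% of the post-interest balance is now below €15.00, so the flat €15.00 minimum applies from here.
From month 70 a fixed €15.00 at rate r clears €287.27 in 23 more payments. Total: 69 + 23 = 92 months.

92 months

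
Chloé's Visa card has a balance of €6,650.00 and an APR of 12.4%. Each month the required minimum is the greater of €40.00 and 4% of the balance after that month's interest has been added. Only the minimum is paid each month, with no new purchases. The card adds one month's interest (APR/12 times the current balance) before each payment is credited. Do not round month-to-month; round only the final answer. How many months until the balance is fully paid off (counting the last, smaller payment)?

Monthly rate r = 12.4%/12 = 1.03333% = 0.0103333.
While 4% of the post-interest balance exceeds €40.00, each month B ← (B·(1+r))·(1 − 0.04), i.e. B shrinks by the factor (1+r)·0.96 = 0.96992.
This holds for months 1–63. Entering month 64 the balance is €970.92; 4% of the post-interest balance is now below €40.00, so the flat €40.00 minimum applies from here.
From month 64 a fixed €40.00 at rate r clears €970.92 in 29 more payments. Total: 63 + 29 = 92 months.

92 months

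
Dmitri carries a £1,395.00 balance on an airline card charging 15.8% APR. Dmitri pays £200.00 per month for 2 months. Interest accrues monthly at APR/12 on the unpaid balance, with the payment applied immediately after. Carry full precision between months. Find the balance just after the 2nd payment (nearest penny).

£1,029.34

Monthly rate r = 15.8%/12 = 1.31667% = 0.0131667.
Each month: B ← B·(1+r) − £200.00.
Month 1: interest £18.37; balance after payment £1,213.37.
Month 2: interest £15.98; balance after payment £1,029.34.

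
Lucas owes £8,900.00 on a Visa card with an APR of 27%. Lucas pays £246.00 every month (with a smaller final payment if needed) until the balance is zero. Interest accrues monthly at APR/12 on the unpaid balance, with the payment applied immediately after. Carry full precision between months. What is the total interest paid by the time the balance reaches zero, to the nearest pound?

£9,698

Monthly rate r = 27%/12 = 2.25% = 0.0225.
Payoff takes n = ⌈−ln(1 − rB₀/P)/ln(1+r)⌉ = ⌈75.600⌉ = 76 payments; the last is £148.19.
Total paid = 75·£246.00 + £148.19 = £18,598.19.
Total interest = total paid − principal = £18,598.19 − £8,900.00 = £9,698.19.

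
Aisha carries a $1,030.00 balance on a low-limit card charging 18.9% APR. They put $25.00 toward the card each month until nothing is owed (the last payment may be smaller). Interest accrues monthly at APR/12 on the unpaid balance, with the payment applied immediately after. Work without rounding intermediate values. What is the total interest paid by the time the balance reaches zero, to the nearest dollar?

$644

Monthly rate r = 18.9%/12 = 1.575% = 0.01575.
Payoff takes n = ⌈−ln(1 − rB₀/P)/ln(1+r)⌉ = ⌈66.978⌉ = 67 payments; the last is $24.46.
Total paid = 66·$25.00 + $24.46 = $1,674.46.
Total interest = total paid − principal = $1,674.46 − $1,030.00 = $644.46.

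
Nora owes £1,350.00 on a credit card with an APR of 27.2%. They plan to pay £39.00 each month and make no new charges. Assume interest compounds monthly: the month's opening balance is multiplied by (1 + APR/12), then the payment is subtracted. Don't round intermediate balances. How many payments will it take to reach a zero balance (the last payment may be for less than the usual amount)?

Monthly rate r = 27.2%/12 = 2.26667% = 0.0226667.
Recurrence: B ← B·(1+r) − £39.00.
Month 1: interest £30.60; balance after payment £1,341.60.
Month 2: interest £30.41; balance after payment £1,333.01.
Closed form: n = −ln(1 − rB₀/P)/ln(1+r) = −ln(0.21538)/ln(1.02267) ≈ 68.500, so the balance reaches zero during payment 69.

69 months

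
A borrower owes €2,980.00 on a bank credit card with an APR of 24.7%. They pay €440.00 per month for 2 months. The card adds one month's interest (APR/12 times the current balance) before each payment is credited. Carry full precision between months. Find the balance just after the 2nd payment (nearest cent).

Monthly rate r = 24.7%/12 = 2.05833% = 0.0205833.
Each month: B ← B·(1+r) − €440.00.
Month 1: interest €61.34; balance after payment €2,601.34.
Month 2: interest €53.54; balance after payment €2,214.88.

€2,214.88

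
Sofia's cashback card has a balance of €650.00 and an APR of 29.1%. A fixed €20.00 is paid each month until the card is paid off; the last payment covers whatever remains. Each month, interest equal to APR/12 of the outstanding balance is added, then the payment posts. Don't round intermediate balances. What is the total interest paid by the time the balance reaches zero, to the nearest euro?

Monthly rate r = 29.1%/12 = 2.425% = 0.02425.
Payoff takes n = ⌈−ln(1 − rB₀/P)/ln(1+r)⌉ = ⌈64.763⌉ = 65 payments; the last is €15.30.
Total paid = 64·€20.00 + €15.30 = €1,295.30.
Total interest = total paid − principal = €1,295.30 − €650.00 = €645.30.

€645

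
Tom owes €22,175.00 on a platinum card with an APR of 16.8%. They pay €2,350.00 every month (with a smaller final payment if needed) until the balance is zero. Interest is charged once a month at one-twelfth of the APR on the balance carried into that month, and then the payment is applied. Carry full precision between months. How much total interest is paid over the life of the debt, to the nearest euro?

Monthly rate r = 16.8%/12 = 1.4% = 0.014.
Payoff takes n = ⌈−ln(1 − rB₀/P)/ln(1+r)⌉ = ⌈10.191⌉ = 11 payments; the last is €451.65.
Total paid = 10·€2,350.00 + €451.65 = €23,951.65.
Total interest = total paid − principal = €23,951.65 − €22,175.00 = €1,776.65.

€1,777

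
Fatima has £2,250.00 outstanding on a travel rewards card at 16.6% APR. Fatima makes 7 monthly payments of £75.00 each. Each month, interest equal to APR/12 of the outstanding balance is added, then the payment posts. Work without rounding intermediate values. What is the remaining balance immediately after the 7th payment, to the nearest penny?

Monthly rate r = 16.6%/12 = 1.38333% = 0.0138333.
Each month: B ← B·(1+r) − £75.00.
Month 1: interest £31.13; balance after payment £2,206.12.
Month 2: interest £30.52; balance after payment £2,161.64.
Month 3: interest £29.90; balance after payment £2,116.55.
Month 4: interest £29.28; balance after payment £2,070.82.
Month 5: interest £28.65; balance after payment £2,024.47.
Month 6: interest £28.01; balance after payment £1,977.48.
Month 7: interest £27.36; balance after payment £1,929.83.

£1,929.83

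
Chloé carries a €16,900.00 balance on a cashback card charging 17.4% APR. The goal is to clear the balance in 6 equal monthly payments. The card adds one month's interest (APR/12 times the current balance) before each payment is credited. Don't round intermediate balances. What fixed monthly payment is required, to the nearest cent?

Monthly rate r = 17.4%/12 = 1.45% = 0.0145.
Level-payment amortization: P = B₀·r / (1 − (1+r)^(−n)) = 16900.00·0.0145 / (1 − 1.0145^(−6)).
Denominator 1 − (1+r)^(−6) = 0.0827500605.
P = 245.05 / 0.0827500605 ≈ 2961.33.

€2,961.33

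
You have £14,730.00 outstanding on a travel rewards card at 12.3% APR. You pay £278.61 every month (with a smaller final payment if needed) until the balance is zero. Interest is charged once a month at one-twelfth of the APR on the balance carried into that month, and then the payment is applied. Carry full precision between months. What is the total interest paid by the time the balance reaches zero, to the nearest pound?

Monthly rate r = 12.3%/12 = 1.025% = 0.01025.
Payoff takes n = ⌈−ln(1 − rB₀/P)/ln(1+r)⌉ = ⌈76.555⌉ = 77 payments; the last is £155.05.
Total paid = 76·£278.61 + £155.05 = £21,329.41.
Total interest = total paid − principal = £21,329.41 − £14,730.00 = £6,599.41.

£6,599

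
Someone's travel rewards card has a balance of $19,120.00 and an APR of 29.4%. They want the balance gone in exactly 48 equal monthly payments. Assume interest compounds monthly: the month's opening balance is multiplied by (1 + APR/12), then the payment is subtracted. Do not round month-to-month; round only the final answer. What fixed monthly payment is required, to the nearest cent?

Monthly rate r = 29.4%/12 = 2.45% = 0.0245.
Level-payment amortization: P = B₀·r / (1 − (1+r)^(−n)) = 19120.00·0.0245 / (1 − 1.0245^(−48)).
Denominator 1 − (1+r)^(−48) = 0.687085428.
P = 468.44 / 0.687085428 ≈ 681.78.

$681.78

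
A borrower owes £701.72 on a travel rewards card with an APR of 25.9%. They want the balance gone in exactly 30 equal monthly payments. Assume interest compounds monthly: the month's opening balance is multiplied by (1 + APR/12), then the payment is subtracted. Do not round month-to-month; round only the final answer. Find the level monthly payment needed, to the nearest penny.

Monthly rate r = 25.9%/12 = 2.15833% = 0.0215833.
Level-payment amortization: P = B₀·r / (1 − (1+r)^(−n)) = 701.72·0.0215833 / (1 − 1.02158^(−30)).
Denominator 1 − (1+r)^(−30) = 0.473029832.
P = 15.1455 / 0.473029832 ≈ 32.02.

£32.02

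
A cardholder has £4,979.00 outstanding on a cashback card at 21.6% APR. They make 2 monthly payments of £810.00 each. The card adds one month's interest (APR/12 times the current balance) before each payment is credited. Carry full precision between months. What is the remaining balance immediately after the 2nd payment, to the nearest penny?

£3,525.28

Monthly rate r = 21.6%/12 = 1.8% = 0.018.
Each month: B ← B·(1+r) − £810.00.
Month 1: interest £89.62; balance after payment £4,258.62.
Month 2: interest £76.66; balance after payment £3,525.28.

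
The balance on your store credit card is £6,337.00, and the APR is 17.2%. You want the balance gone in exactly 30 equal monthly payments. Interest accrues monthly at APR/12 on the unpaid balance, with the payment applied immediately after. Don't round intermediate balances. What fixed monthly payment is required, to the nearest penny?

£261.38

Monthly rate r = 17.2%/12 = 1.43333% = 0.0143333.
Level-payment amortization: P = B₀·r / (1 − (1+r)^(−n)) = 6337.00·0.0143333 / (1 − 1.01433^(−30)).
Denominator 1 − (1+r)^(−30) = 0.347502171.
P = 90.8303 / 0.347502171 ≈ 261.38.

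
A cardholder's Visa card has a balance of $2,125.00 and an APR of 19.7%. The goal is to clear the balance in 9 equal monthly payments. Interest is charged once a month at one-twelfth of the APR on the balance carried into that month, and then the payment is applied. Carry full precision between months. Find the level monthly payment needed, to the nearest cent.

Monthly rate r = 19.7%/12 = 1.64167% = 0.0164167.
Level-payment amortization: P = B₀·r / (1 − (1+r)^(−n)) = 2125.00·0.0164167 / (1 − 1.01642^(−9)).
Denominator 1 − (1+r)^(−9) = 0.136317738.
P = 34.8854 / 0.136317738 ≈ 255.91.

$255.91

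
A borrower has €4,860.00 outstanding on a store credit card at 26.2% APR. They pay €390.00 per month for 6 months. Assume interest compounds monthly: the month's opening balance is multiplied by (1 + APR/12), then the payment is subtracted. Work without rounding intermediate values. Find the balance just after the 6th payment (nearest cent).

Monthly rate r = 26.2%/12 = 2.18333% = 0.0218333.
Each month: B ← B·(1+r) − €390.00.
Month 1: interest €106.11; balance after payment €4,576.11.
Month 2: interest €99.91; balance after payment €4,286.02.
Month 3: interest €93.58; balance after payment €3,989.60.
Month 4: interest €87.11; balance after payment €3,686.71.
Month 5: interest €80.49; balance after payment €3,377.20.
Month 6: interest €73.74; balance after payment €3,060.93.

€3,060.93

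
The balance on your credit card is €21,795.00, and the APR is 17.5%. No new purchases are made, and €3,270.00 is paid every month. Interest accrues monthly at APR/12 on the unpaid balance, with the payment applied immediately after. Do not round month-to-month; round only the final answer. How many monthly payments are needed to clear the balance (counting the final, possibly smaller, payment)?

8 months

Monthly rate r = 17.5%/12 = 1.45833% = 0.0145833.
Recurrence: B ← B·(1+r) − €3,270.00.
Month 1: interest €317.84; balance after payment €18,842.84.
Month 2: interest €274.79; balance after payment €15,847.64.
Closed form: n = −ln(1 − rB₀/P)/ln(1+r) = −ln(0.9028)/ln(1.01458) ≈ 7.063, so the balance reaches zero during payment 8.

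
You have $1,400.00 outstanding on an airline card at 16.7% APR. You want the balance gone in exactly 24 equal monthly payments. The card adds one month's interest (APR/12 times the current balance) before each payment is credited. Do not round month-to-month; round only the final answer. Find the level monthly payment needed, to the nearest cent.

Monthly rate r = 16.7%/12 = 1.39167% = 0.0139167.
Level-payment amortization: P = B₀·r / (1 − (1+r)^(−n)) = 1400.00·0.0139167 / (1 − 1.01392^(−24)).
Denominator 1 − (1+r)^(−24) = 0.28229543.
P = 19.4833 / 0.28229543 ≈ 69.02.

$69.02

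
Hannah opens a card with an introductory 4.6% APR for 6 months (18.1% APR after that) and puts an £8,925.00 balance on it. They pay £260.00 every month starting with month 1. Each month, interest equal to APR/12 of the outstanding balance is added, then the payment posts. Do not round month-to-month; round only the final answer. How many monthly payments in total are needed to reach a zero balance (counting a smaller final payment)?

45 payments

Promo months 1–6 at r₀ = 4.6%/12 = 0.00383333; months 7+ at r₁ = 18.1%/12 = 0.0150833.
After month 6: iterate B ← B·(1+r₀) − £260.00 for 6 months → £7,557.23.
Then at r₁ with £260.00/mo: n₂ = −ln(1 − r₁·B/P)/ln(1+r₁) ≈ 38.54 → 39 more payments.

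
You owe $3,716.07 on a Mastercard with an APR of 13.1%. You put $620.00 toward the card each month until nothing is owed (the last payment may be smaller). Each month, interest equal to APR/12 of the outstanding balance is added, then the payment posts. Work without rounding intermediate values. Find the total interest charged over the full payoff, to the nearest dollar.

Monthly rate r = 13.1%/12 = 1.09167% = 0.0109167.
Payoff takes n = ⌈−ln(1 − rB₀/P)/ln(1+r)⌉ = ⌈6.233⌉ = 7 payments; the last is $144.76.
Total paid = 6·$620.00 + $144.76 = $3,864.76.
Total interest = total paid − principal = $3,864.76 − $3,716.07 = $148.69.

$149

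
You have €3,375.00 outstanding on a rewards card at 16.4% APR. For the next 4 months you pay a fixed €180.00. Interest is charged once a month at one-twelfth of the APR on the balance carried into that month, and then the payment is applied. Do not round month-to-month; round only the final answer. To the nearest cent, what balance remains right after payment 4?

Monthly rate r = 16.4%/12 = 1.36667% = 0.0136667.
Each month: B ← B·(1+r) − €180.00.
Month 1: interest €46.12; balance after payment €3,241.12.
Month 2: interest €44.30; balance after payment €3,105.42.
Month 3: interest €42.44; balance after payment €2,967.86.
Month 4: interest €40.56; balance after payment €2,828.42.

€2,828.42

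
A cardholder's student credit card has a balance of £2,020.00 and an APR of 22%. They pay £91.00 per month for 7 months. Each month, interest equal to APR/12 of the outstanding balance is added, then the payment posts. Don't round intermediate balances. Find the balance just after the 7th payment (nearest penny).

£1,620.81

Monthly rate r = 22%/12 = 1.83333% = 0.0183333.
Each month: B ← B·(1+r) − £91.00.
Month 1: interest £37.03; balance after payment £1,966.03.
Month 2: interest £36.04; balance after payment £1,911.08.
Month 3: interest £35.04; balance after payment £1,855.11.
Month 4: interest £34.01; balance after payment £1,798.12.
Month 5: interest £32.97; balance after payment £1,740.09.
Month 6: interest £31.90; balance after payment £1,680.99.
Month 7: interest £30.82; balance after payment £1,620.81.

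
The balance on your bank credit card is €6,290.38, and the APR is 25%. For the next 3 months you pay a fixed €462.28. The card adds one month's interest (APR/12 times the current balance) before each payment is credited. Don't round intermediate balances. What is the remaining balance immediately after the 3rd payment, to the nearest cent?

€5,275.84

Monthly rate r = 25%/12 = 2.08333% = 0.0208333.
Each month: B ← B·(1+r) − €462.28.
Month 1: interest €131.05; balance after payment €5,959.15.
Month 2: interest €124.15; balance after payment €5,621.02.
Month 3: interest €117.10; balance after payment €5,275.84.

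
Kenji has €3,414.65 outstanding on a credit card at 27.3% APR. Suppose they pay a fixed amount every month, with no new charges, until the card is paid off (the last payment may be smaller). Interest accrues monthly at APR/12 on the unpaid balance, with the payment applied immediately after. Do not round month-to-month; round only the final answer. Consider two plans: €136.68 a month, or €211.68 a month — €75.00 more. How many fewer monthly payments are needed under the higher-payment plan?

17 fewer payments

Monthly rate r = 27.3%/12 = 2.275% = 0.02275.
At €136.68/mo: n = ⌈−ln(1 − rB₀/P)/ln(1+r)⌉ = 38 payments (last €48.00); total interest = total paid − €3,414.65 = €1,690.51.
At €211.68/mo: 21 payments (last €69.77); total interest €888.72.
Payments saved = 38 − 21 = 17.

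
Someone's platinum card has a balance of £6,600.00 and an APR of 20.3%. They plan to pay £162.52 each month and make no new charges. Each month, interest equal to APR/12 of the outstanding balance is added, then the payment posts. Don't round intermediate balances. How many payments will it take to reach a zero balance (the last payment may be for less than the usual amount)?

Monthly rate r = 20.3%/12 = 1.69167% = 0.0169167.
Recurrence: B ← B·(1+r) − £162.52.
Month 1: interest £111.65; balance after payment £6,549.13.
Month 2: interest £110.79; balance after payment £6,497.40.
Closed form: n = −ln(1 − rB₀/P)/ln(1+r) = −ln(0.31301)/ln(1.01692) ≈ 69.241, so the balance reaches zero during payment 70.

70 payments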